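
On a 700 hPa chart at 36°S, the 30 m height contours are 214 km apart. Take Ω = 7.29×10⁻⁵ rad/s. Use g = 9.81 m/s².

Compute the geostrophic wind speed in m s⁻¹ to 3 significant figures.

Coriolis parameter at 36°S:
f = 2Ω sin φ = 2 × 7.29×10⁻⁵ × sin 36° = 8.57×10⁻⁵ s⁻¹
Height gradient: |∂Z/∂n| = 30 m / 214000 m = 1.40×10⁻⁴
On a pressure surface, geostrophic balance gives V_g = (g/f)|∂Z/∂n|:
V_g = 9.81 × 1.40×10⁻⁴ / 8.57×10⁻⁵ = 16.0 m/s

16.0 m s⁻¹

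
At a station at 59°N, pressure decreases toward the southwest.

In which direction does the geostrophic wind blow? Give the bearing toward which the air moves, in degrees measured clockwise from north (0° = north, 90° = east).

The pressure-gradient force points toward the southwest (bearing 225°).
Geostrophic balance: in the Northern Hemisphere the Coriolis force deflects motion to the right, so the geostrophic wind blows 90° to the right of the pressure-gradient force (low pressure on the left).
Rotating 225° by 90° clockwise gives 315° — the wind blows toward the northwest.

315°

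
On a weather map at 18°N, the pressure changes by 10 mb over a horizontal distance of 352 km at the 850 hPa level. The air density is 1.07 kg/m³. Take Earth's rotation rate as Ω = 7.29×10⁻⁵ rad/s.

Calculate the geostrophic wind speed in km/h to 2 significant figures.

Coriolis parameter at 18°N:
f = 2Ω sin φ = 2 × 7.29×10⁻⁵ × sin 18° = 4.51×10⁻⁵ s⁻¹
Pressure gradient: |∂P/∂n| = 1000 Pa / 352000 m = 2.84×10⁻³ Pa/m
Geostrophic balance (pressure-gradient force = Coriolis force):
V_g = (1/(fρ)) |∂P/∂n| = 2.84×10⁻³ / (4.51×10⁻⁵ × 1.07) = 58.9 m/s
Converting: 58.9 m/s × 3.6 = 210 km/h

210 km/h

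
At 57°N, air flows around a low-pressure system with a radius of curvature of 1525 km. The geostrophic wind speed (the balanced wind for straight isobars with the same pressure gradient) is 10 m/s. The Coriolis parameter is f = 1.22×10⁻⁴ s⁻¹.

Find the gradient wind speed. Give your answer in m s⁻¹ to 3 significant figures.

Around a low, centrifugal force acts outward with Coriolis, so pressure-gradient force balances both:
(1/ρ)|∂P/∂n| = fV + V²/R  →  V² + fR·V − fR·V_g = 0
With fR = 1.22×10⁻⁴ × 1525×10³ m = 186 m/s:
V = [−fR + √((fR)² + 4 fR V_g)]/2 = [−186 + √(186² + 4×186×10)]/2 = 9.51 m/s
Subgeostrophic (V < V_g = 10 m/s), as expected around a low.

9.51 m s⁻¹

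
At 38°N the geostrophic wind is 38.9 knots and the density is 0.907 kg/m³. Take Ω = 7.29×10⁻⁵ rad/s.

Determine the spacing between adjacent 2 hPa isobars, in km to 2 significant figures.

120 km

Coriolis parameter at 38°N:
f = 2Ω sin φ = 2 × 7.29×10⁻⁵ × sin 38° = 8.98×10⁻⁵ s⁻¹
Wind speed in SI: 38.9 knots = 20.0 m/s
Geostrophic balance rearranged: |∂P/∂n| = f ρ V_g
|∂P/∂n| = 8.98×10⁻⁵ × 0.907 × 20.0 = 1.63×10⁻³ Pa/m
Isobar spacing: Δn = ΔP/|∂P/∂n| = 200 Pa / 1.63×10⁻³ Pa/m = 122754 m ≈ 120 km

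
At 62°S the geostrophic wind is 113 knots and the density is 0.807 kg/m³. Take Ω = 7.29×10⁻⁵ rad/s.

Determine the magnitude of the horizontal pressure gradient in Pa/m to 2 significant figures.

6.0×10⁻³ Pa/m

Coriolis parameter at 62°S:
f = 2Ω sin φ = 2 × 7.29×10⁻⁵ × sin 62° = 1.29×10⁻⁴ s⁻¹
Wind speed in SI: 113 knots = 58.1 m/s
Geostrophic balance rearranged: |∂P/∂n| = f ρ V_g
|∂P/∂n| = 1.29×10⁻⁴ × 0.807 × 58.1 = 6.04×10⁻³ Pa/m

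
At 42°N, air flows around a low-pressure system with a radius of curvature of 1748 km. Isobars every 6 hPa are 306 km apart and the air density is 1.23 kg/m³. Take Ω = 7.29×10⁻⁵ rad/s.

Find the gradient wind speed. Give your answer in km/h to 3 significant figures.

Coriolis parameter at 42°N:
f = 2Ω sin φ = 2 × 7.29×10⁻⁵ × sin 42° = 9.76×10⁻⁵ s⁻¹
Pressure gradient: |∂P/∂n| = 600 Pa / 306000 m = 1.96×10⁻³ Pa/m
Geostrophic speed: V_g = |∂P/∂n|/(fρ) = 1.96×10⁻³/(9.76×10⁻⁵ × 1.23) = 16.3 m/s
Around a low, centrifugal force acts outward with Coriolis, so pressure-gradient force balances both:
(1/ρ)|∂P/∂n| = fV + V²/R  →  V² + fR·V − fR·V_g = 0
With fR = 9.76×10⁻⁵ × 1748×10³ m = 171 m/s:
V = [−fR + √((fR)² + 4 fR V_g)]/2 = [−171 + √(171² + 4×171×16.3)]/2 = 15 m/s
Subgeostrophic (V < V_g = 16.3 m/s), as expected around a low.
Converting: 15 m/s × 3.6 = 54.1 km/h

54.1 km/h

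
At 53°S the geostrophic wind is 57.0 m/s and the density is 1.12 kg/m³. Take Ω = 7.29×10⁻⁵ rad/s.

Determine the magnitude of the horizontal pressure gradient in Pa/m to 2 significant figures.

7.4×10⁻³ Pa/m

Coriolis parameter at 53°S:
f = 2Ω sin φ = 2 × 7.29×10⁻⁵ × sin 53° = 1.16×10⁻⁴ s⁻¹
Geostrophic balance rearranged: |∂P/∂n| = f ρ V_g
|∂P/∂n| = 1.16×10⁻⁴ × 1.12 × 57.0 = 7.43×10⁻³ Pa/m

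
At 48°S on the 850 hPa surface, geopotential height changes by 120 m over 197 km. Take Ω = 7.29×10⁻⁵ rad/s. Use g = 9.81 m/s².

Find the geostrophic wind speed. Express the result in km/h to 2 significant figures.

200 km/h

Coriolis parameter at 48°S:
f = 2Ω sin φ = 2 × 7.29×10⁻⁵ × sin 48° = 1.08×10⁻⁴ s⁻¹
Height gradient: |∂Z/∂n| = 120 m / 197000 m = 6.09×10⁻⁴
On a pressure surface, geostrophic balance gives V_g = (g/f)|∂Z/∂n|:
V_g = 9.81 × 6.09×10⁻⁴ / 1.08×10⁻⁴ = 55.2 m/s
Converting: 55.2 m/s × 3.6 = 200 km/h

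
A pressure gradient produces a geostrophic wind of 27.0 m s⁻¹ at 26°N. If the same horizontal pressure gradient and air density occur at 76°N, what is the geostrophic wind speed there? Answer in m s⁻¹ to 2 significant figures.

With the same pressure gradient and density, V_g ∝ 1/f ∝ 1/sin φ.
V₂ = V₁ · sin φ₁ / sin φ₂ = 27.0 × sin 26° / sin 76°
V₂ = 27.0 × 0.4384/0.9703 = 12 m s⁻¹

12 m s⁻¹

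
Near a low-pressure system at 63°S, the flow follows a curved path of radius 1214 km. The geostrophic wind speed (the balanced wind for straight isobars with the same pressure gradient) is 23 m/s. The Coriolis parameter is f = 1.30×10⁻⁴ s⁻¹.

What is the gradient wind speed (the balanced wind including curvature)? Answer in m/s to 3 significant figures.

Around a low, centrifugal force acts outward with Coriolis, so pressure-gradient force balances both:
(1/ρ)|∂P/∂n| = fV + V²/R  →  V² + fR·V − fR·V_g = 0
With fR = 1.30×10⁻⁴ × 1214×10³ m = 158 m/s:
V = [−fR + √((fR)² + 4 fR V_g)]/2 = [−158 + √(158² + 4×158×23)]/2 = 20.4 m/s
Subgeostrophic (V < V_g = 23 m/s), as expected around a low.

20.4 m/s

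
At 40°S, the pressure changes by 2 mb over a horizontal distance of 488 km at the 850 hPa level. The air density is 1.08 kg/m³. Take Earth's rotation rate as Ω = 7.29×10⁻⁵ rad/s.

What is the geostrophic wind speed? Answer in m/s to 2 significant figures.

4.0 m/s

Coriolis parameter at 40°S:
f = 2Ω sin φ = 2 × 7.29×10⁻⁵ × sin 40° = 9.37×10⁻⁵ s⁻¹
Pressure gradient: |∂P/∂n| = 200 Pa / 488000 m = 4.10×10⁻⁴ Pa/m
Geostrophic balance (pressure-gradient force = Coriolis force):
V_g = (1/(fρ)) |∂P/∂n| = 4.10×10⁻⁴ / (9.37×10⁻⁵ × 1.08) = 4.05 m/s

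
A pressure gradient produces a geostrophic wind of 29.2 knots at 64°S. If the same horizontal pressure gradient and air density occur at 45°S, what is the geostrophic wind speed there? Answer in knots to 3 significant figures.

With the same pressure gradient and density, V_g ∝ 1/f ∝ 1/sin φ.
V₂ = V₁ · sin φ₁ / sin φ₂ = 29.2 × sin 64° / sin 45°
V₂ = 29.2 × 0.8988/0.7071 = 37.1 knots

37.1 knots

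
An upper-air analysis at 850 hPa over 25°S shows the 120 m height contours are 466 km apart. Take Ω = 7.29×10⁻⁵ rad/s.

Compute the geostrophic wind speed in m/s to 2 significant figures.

41 m/s

Coriolis parameter at 25°S:
f = 2Ω sin φ = 2 × 7.29×10⁻⁵ × sin 25° = 6.16×10⁻⁵ s⁻¹
Height gradient: |∂Z/∂n| = 120 m / 466000 m = 2.58×10⁻⁴
On a pressure surface, geostrophic balance gives V_g = (g/f)|∂Z/∂n|:
V_g = 9.81 × 2.58×10⁻⁴ / 6.16×10⁻⁵ = 41.0 m/s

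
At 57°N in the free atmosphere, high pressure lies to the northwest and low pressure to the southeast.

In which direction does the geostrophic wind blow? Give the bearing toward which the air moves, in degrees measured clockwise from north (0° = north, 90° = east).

225°

The pressure-gradient force points toward the southeast (bearing 135°).
Geostrophic balance: in the Northern Hemisphere the Coriolis force deflects motion to the right, so the geostrophic wind blows 90° to the right of the pressure-gradient force (low pressure on the left).
Rotating 135° by 90° clockwise gives 225° — the wind blows toward the southwest.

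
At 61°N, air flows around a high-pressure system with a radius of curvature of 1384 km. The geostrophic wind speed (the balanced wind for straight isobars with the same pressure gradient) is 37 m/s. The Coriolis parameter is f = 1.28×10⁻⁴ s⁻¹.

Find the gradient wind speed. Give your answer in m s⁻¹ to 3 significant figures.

Around a high, pressure-gradient force acts outward with centrifugal, so Coriolis balances both:
fV = (1/ρ)|∂P/∂n| + V²/R  →  V² − fR·V + fR·V_g = 0
With fR = 1.28×10⁻⁴ × 1384×10³ m = 177 m/s:
V = [fR − √((fR)² − 4 fR V_g)]/2 = [177 − √(177² − 4×177×37)]/2 = 52.6 m/s
Supergeostrophic (V > V_g = 37 m/s), as expected around a high.

52.6 m s⁻¹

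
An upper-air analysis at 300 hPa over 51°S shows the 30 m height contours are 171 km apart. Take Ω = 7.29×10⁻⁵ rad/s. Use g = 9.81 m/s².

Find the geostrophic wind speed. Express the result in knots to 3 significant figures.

29.5 knots

Coriolis parameter at 51°S:
f = 2Ω sin φ = 2 × 7.29×10⁻⁵ × sin 51° = 1.13×10⁻⁴ s⁻¹
Height gradient: |∂Z/∂n| = 30 m / 171000 m = 1.75×10⁻⁴
On a pressure surface, geostrophic balance gives V_g = (g/f)|∂Z/∂n|:
V_g = 9.81 × 1.75×10⁻⁴ / 1.13×10⁻⁴ = 15.2 m/s
Converting: 15.2 m/s × 1.944 = 29.5 knots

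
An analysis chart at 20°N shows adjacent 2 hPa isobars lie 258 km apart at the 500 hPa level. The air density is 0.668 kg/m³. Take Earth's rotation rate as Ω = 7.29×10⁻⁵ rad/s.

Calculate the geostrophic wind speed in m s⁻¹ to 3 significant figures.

Coriolis parameter at 20°N:
f = 2Ω sin φ = 2 × 7.29×10⁻⁵ × sin 20° = 4.99×10⁻⁵ s⁻¹
Pressure gradient: |∂P/∂n| = 200 Pa / 258000 m = 7.75×10⁻⁴ Pa/m
Geostrophic balance (pressure-gradient force = Coriolis force):
V_g = (1/(fρ)) |∂P/∂n| = 7.75×10⁻⁴ / (4.99×10⁻⁵ × 0.668) = 23.3 m/s

23.3 m s⁻¹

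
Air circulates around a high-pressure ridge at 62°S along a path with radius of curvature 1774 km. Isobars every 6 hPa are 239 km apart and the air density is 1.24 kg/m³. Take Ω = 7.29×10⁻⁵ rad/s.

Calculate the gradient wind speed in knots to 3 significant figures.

33.0 knots

Coriolis parameter at 62°S:
f = 2Ω sin φ = 2 × 7.29×10⁻⁵ × sin 62° = 1.29×10⁻⁴ s⁻¹
Pressure gradient: |∂P/∂n| = 600 Pa / 239000 m = 2.51×10⁻³ Pa/m
Geostrophic speed: V_g = |∂P/∂n|/(fρ) = 2.51×10⁻³/(1.29×10⁻⁴ × 1.24) = 15.7 m/s
Around a high, pressure-gradient force acts outward with centrifugal, so Coriolis balances both:
fV = (1/ρ)|∂P/∂n| + V²/R  →  V² − fR·V + fR·V_g = 0
With fR = 1.29×10⁻⁴ × 1774×10³ m = 228 m/s:
V = [fR − √((fR)² − 4 fR V_g)]/2 = [228 − √(228² − 4×228×15.7)]/2 = 17 m/s
Supergeostrophic (V > V_g = 15.7 m/s), as expected around a high.
Converting: 17 m/s × 1.944 = 33.0 knots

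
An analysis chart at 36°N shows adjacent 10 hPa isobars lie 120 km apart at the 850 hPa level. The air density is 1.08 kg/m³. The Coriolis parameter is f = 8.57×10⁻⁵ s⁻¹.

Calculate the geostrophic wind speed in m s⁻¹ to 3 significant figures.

Pressure gradient: |∂P/∂n| = 1000 Pa / 120000 m = 8.33×10⁻³ Pa/m
Geostrophic balance (pressure-gradient force = Coriolis force):
V_g = (1/(fρ)) |∂P/∂n| = 8.33×10⁻³ / (8.57×10⁻⁵ × 1.08) = 90.0 m/s

90.0 m s⁻¹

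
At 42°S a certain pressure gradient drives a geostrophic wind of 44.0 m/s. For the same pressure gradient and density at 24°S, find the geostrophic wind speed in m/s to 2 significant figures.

With the same pressure gradient and density, V_g ∝ 1/f ∝ 1/sin φ.
V₂ = V₁ · sin φ₁ / sin φ₂ = 44.0 × sin 42° / sin 24°
V₂ = 44.0 × 0.6691/0.4067 = 72 m/s

72 m/s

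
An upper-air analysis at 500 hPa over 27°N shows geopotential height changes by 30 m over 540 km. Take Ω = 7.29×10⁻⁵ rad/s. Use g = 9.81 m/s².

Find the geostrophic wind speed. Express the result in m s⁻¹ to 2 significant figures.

Coriolis parameter at 27°N:
f = 2Ω sin φ = 2 × 7.29×10⁻⁵ × sin 27° = 6.62×10⁻⁵ s⁻¹
Height gradient: |∂Z/∂n| = 30 m / 540000 m = 5.56×10⁻⁵
On a pressure surface, geostrophic balance gives V_g = (g/f)|∂Z/∂n|:
V_g = 9.81 × 5.56×10⁻⁵ / 6.62×10⁻⁵ = 8.23 m/s

8.2 m s⁻¹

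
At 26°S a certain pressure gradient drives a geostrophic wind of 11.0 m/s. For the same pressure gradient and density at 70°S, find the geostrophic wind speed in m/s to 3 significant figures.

With the same pressure gradient and density, V_g ∝ 1/f ∝ 1/sin φ.
V₂ = V₁ · sin φ₁ / sin φ₂ = 11.0 × sin 26° / sin 70°
V₂ = 11.0 × 0.4384/0.9397 = 5.13 m/s

5.13 m/s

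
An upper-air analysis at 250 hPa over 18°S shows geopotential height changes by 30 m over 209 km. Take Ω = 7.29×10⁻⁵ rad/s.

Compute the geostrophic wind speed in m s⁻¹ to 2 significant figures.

31 m s⁻¹

Coriolis parameter at 18°S:
f = 2Ω sin φ = 2 × 7.29×10⁻⁵ × sin 18° = 4.51×10⁻⁵ s⁻¹
Height gradient: |∂Z/∂n| = 30 m / 209000 m = 1.44×10⁻⁴
On a pressure surface, geostrophic balance gives V_g = (g/f)|∂Z/∂n|:
V_g = 9.81 × 1.44×10⁻⁴ / 4.51×10⁻⁵ = 31.3 m/s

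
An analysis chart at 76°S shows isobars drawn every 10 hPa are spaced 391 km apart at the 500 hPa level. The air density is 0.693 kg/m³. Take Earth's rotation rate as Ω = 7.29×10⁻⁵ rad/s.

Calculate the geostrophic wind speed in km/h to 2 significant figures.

Coriolis parameter at 76°S:
f = 2Ω sin φ = 2 × 7.29×10⁻⁵ × sin 76° = 1.41×10⁻⁴ s⁻¹
Pressure gradient: |∂P/∂n| = 1000 Pa / 391000 m = 2.56×10⁻³ Pa/m
Geostrophic balance (pressure-gradient force = Coriolis force):
V_g = (1/(fρ)) |∂P/∂n| = 2.56×10⁻³ / (1.41×10⁻⁴ × 0.693) = 26.1 m/s
Converting: 26.1 m/s × 3.6 = 94 km/h

94 km/h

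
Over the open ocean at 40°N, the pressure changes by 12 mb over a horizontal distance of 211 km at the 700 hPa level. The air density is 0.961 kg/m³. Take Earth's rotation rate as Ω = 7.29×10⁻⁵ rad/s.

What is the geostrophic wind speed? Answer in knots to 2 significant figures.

Coriolis parameter at 40°N:
f = 2Ω sin φ = 2 × 7.29×10⁻⁵ × sin 40° = 9.37×10⁻⁵ s⁻¹
Pressure gradient: |∂P/∂n| = 1200 Pa / 211000 m = 5.69×10⁻³ Pa/m
Geostrophic balance (pressure-gradient force = Coriolis force):
V_g = (1/(fρ)) |∂P/∂n| = 5.69×10⁻³ / (9.37×10⁻⁵ × 0.961) = 63.1 m/s
Converting: 63.1 m/s × 1.944 = 120 knots

120 knots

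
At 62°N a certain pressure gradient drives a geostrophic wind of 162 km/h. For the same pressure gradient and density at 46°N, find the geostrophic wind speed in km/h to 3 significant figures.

199 km/h

With the same pressure gradient and density, V_g ∝ 1/f ∝ 1/sin φ.
V₂ = V₁ · sin φ₁ / sin φ₂ = 162 × sin 62° / sin 46°
V₂ = 162 × 0.8829/0.7193 = 199 km/h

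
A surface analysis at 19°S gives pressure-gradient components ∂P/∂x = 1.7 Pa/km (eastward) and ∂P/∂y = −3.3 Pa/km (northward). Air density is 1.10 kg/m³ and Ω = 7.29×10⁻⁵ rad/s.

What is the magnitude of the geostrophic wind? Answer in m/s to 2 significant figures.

Coriolis parameter at 19°S:
f = 2Ω sin φ = 2 × 7.29×10⁻⁵ × sin 19° = 4.75×10⁻⁵ s⁻¹
In the Southern Hemisphere f is negative: f = −4.75×10⁻⁵ s⁻¹.
Component geostrophic relations (x east, y north):
u_g = −(1/(fρ)) ∂P/∂y,  v_g = (1/(fρ)) ∂P/∂x
u_g = −(−3.3×10⁻³)/(−4.75×10⁻⁵ × 1.10) = −63.2 m/s;  v_g = (1.7×10⁻³)/(−4.75×10⁻⁵ × 1.10) = −32.6 m/s
|V_g| = √(u_g² + v_g²) = 71.1 m/s

71 m/s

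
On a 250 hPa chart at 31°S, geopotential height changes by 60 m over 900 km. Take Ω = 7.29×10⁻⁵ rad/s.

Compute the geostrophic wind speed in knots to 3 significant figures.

16.9 knots

Coriolis parameter at 31°S:
f = 2Ω sin φ = 2 × 7.29×10⁻⁵ × sin 31° = 7.51×10⁻⁵ s⁻¹
Height gradient: |∂Z/∂n| = 60 m / 900000 m = 6.67×10⁻⁵
On a pressure surface, geostrophic balance gives V_g = (g/f)|∂Z/∂n|:
V_g = 9.81 × 6.67×10⁻⁵ / 7.51×10⁻⁵ = 8.71 m/s
Converting: 8.71 m/s × 1.944 = 16.9 knots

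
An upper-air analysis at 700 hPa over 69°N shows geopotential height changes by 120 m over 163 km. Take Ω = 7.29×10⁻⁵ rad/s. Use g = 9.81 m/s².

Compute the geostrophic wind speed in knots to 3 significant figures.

Coriolis parameter at 69°N:
f = 2Ω sin φ = 2 × 7.29×10⁻⁵ × sin 69° = 1.36×10⁻⁴ s⁻¹
Height gradient: |∂Z/∂n| = 120 m / 163000 m = 7.36×10⁻⁴
On a pressure surface, geostrophic balance gives V_g = (g/f)|∂Z/∂n|:
V_g = 9.81 × 7.36×10⁻⁴ / 1.36×10⁻⁴ = 53.1 m/s
Converting: 53.1 m/s × 1.944 = 103 knots

103 knots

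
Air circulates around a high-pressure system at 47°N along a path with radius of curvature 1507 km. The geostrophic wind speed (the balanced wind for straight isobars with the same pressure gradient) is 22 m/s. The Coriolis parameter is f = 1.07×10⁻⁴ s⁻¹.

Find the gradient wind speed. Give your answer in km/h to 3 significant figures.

Around a high, pressure-gradient force acts outward with centrifugal, so Coriolis balances both:
fV = (1/ρ)|∂P/∂n| + V²/R  →  V² − fR·V + fR·V_g = 0
With fR = 1.07×10⁻⁴ × 1507×10³ m = 161 m/s:
V = [fR − √((fR)² − 4 fR V_g)]/2 = [161 − √(161² − 4×161×22)]/2 = 26.3 m/s
Supergeostrophic (V > V_g = 22 m/s), as expected around a high.
Converting: 26.3 m/s × 3.6 = 94.6 km/h

94.6 km/h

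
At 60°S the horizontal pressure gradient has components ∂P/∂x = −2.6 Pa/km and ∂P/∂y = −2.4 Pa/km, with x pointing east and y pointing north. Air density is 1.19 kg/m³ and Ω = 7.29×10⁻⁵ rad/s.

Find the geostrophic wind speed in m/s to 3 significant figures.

23.5 m/s

Coriolis parameter at 60°S:
f = 2Ω sin φ = 2 × 7.29×10⁻⁵ × sin 60° = 1.26×10⁻⁴ s⁻¹
In the Southern Hemisphere f is negative: f = −1.26×10⁻⁴ s⁻¹.
Component geostrophic relations (x east, y north):
u_g = −(1/(fρ)) ∂P/∂y,  v_g = (1/(fρ)) ∂P/∂x
u_g = −(−2.4×10⁻³)/(−1.26×10⁻⁴ × 1.19) = −16.0 m/s;  v_g = (−2.6×10⁻³)/(−1.26×10⁻⁴ × 1.19) = 17.3 m/s
|V_g| = √(u_g² + v_g²) = 23.5 m/s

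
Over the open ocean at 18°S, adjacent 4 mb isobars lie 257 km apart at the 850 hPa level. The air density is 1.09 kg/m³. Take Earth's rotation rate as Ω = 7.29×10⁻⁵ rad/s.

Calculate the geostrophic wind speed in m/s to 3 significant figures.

31.7 m/s

Coriolis parameter at 18°S:
f = 2Ω sin φ = 2 × 7.29×10⁻⁵ × sin 18° = 4.51×10⁻⁵ s⁻¹
Pressure gradient: |∂P/∂n| = 400 Pa / 257000 m = 1.56×10⁻³ Pa/m
Geostrophic balance (pressure-gradient force = Coriolis force):
V_g = (1/(fρ)) |∂P/∂n| = 1.56×10⁻³ / (4.51×10⁻⁵ × 1.09) = 31.7 m/s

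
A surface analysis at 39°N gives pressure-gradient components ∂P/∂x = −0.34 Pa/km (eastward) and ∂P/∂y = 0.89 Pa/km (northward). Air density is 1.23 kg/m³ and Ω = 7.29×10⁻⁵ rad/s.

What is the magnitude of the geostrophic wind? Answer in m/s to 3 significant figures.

Coriolis parameter at 39°N:
f = 2Ω sin φ = 2 × 7.29×10⁻⁵ × sin 39° = 9.18×10⁻⁵ s⁻¹
Component geostrophic relations (x east, y north):
u_g = −(1/(fρ)) ∂P/∂y,  v_g = (1/(fρ)) ∂P/∂x
u_g = −(0.89×10⁻³)/(9.18×10⁻⁵ × 1.23) = −7.89 m/s;  v_g = (−0.34×10⁻³)/(9.18×10⁻⁵ × 1.23) = −3.01 m/s
|V_g| = √(u_g² + v_g²) = 8.44 m/s

8.44 m/s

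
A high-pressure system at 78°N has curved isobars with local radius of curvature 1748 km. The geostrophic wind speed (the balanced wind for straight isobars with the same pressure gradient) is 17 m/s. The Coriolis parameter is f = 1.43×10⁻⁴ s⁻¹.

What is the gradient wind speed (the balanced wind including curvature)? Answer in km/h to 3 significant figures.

Around a high, pressure-gradient force acts outward with centrifugal, so Coriolis balances both:
fV = (1/ρ)|∂P/∂n| + V²/R  →  V² − fR·V + fR·V_g = 0
With fR = 1.43×10⁻⁴ × 1748×10³ m = 250 m/s:
V = [fR − √((fR)² − 4 fR V_g)]/2 = [250 − √(250² − 4×250×17)]/2 = 18.3 m/s
Supergeostrophic (V > V_g = 17 m/s), as expected around a high.
Converting: 18.3 m/s × 3.6 = 66.0 km/h

66.0 km/h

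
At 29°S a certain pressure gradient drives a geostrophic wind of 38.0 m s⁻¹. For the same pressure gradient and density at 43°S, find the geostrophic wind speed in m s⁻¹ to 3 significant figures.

27.0 m s⁻¹

With the same pressure gradient and density, V_g ∝ 1/f ∝ 1/sin φ.
V₂ = V₁ · sin φ₁ / sin φ₂ = 38.0 × sin 29° / sin 43°
V₂ = 38.0 × 0.4848/0.6820 = 27.0 m s⁻¹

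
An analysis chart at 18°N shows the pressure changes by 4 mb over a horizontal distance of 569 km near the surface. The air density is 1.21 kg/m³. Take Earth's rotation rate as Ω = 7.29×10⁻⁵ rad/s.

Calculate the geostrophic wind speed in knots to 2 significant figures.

25 knots

Coriolis parameter at 18°N:
f = 2Ω sin φ = 2 × 7.29×10⁻⁵ × sin 18° = 4.51×10⁻⁵ s⁻¹
Pressure gradient: |∂P/∂n| = 400 Pa / 569000 m = 7.03×10⁻⁴ Pa/m
Geostrophic balance (pressure-gradient force = Coriolis force):
V_g = (1/(fρ)) |∂P/∂n| = 7.03×10⁻⁴ / (4.51×10⁻⁵ × 1.21) = 12.9 m/s
Converting: 12.9 m/s × 1.944 = 25 knots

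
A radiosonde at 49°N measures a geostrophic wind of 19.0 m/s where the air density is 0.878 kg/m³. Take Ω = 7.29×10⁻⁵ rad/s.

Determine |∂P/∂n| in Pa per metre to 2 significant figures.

Coriolis parameter at 49°N:
f = 2Ω sin φ = 2 × 7.29×10⁻⁵ × sin 49° = 1.10×10⁻⁴ s⁻¹
Geostrophic balance rearranged: |∂P/∂n| = f ρ V_g
|∂P/∂n| = 1.10×10⁻⁴ × 0.878 × 19.0 = 1.84×10⁻³ Pa/m

1.8×10⁻³ Pa/m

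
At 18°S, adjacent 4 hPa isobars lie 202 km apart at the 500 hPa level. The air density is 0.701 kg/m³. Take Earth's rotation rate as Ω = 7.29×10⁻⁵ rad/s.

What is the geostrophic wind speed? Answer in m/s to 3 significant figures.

Coriolis parameter at 18°S:
f = 2Ω sin φ = 2 × 7.29×10⁻⁵ × sin 18° = 4.51×10⁻⁵ s⁻¹
Pressure gradient: |∂P/∂n| = 400 Pa / 202000 m = 1.98×10⁻³ Pa/m
Geostrophic balance (pressure-gradient force = Coriolis force):
V_g = (1/(fρ)) |∂P/∂n| = 1.98×10⁻³ / (4.51×10⁻⁵ × 0.701) = 62.7 m/s

62.7 m/s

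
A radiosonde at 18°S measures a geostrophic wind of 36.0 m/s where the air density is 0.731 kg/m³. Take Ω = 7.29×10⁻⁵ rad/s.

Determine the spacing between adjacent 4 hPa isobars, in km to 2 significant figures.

340 km

Coriolis parameter at 18°S:
f = 2Ω sin φ = 2 × 7.29×10⁻⁵ × sin 18° = 4.51×10⁻⁵ s⁻¹
Geostrophic balance rearranged: |∂P/∂n| = f ρ V_g
|∂P/∂n| = 4.51×10⁻⁵ × 0.731 × 36.0 = 1.19×10⁻³ Pa/m
Isobar spacing: Δn = ΔP/|∂P/∂n| = 400 Pa / 1.19×10⁻³ Pa/m = 337365 m ≈ 340 km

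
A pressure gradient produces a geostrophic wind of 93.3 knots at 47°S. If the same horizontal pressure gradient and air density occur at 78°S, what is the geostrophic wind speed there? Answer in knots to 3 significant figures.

With the same pressure gradient and density, V_g ∝ 1/f ∝ 1/sin φ.
V₂ = V₁ · sin φ₁ / sin φ₂ = 93.3 × sin 47° / sin 78°
V₂ = 93.3 × 0.7314/0.9781 = 69.8 knots

69.8 knots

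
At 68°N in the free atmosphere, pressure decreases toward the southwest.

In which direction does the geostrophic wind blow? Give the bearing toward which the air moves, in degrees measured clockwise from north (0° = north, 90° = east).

The pressure-gradient force points toward the southwest (bearing 225°).
Geostrophic balance: in the Northern Hemisphere the Coriolis force deflects motion to the right, so the geostrophic wind blows 90° to the right of the pressure-gradient force (low pressure on the left).
Rotating 225° by 90° clockwise gives 315° — the wind blows toward the northwest.

315°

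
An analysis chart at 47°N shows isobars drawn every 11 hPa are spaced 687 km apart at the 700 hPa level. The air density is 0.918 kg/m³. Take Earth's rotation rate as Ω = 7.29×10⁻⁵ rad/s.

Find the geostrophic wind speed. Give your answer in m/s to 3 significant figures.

Coriolis parameter at 47°N:
f = 2Ω sin φ = 2 × 7.29×10⁻⁵ × sin 47° = 1.07×10⁻⁴ s⁻¹
Pressure gradient: |∂P/∂n| = 1100 Pa / 687000 m = 1.60×10⁻³ Pa/m
Geostrophic balance (pressure-gradient force = Coriolis force):
V_g = (1/(fρ)) |∂P/∂n| = 1.60×10⁻³ / (1.07×10⁻⁴ × 0.918) = 16.4 m/s

16.4 m/s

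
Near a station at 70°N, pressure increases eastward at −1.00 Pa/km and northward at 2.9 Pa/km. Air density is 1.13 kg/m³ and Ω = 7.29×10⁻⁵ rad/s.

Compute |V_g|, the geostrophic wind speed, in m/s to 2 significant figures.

Coriolis parameter at 70°N:
f = 2Ω sin φ = 2 × 7.29×10⁻⁵ × sin 70° = 1.37×10⁻⁴ s⁻¹
Component geostrophic relations (x east, y north):
u_g = −(1/(fρ)) ∂P/∂y,  v_g = (1/(fρ)) ∂P/∂x
u_g = −(2.9×10⁻³)/(1.37×10⁻⁴ × 1.13) = −18.7 m/s;  v_g = (−1.00×10⁻³)/(1.37×10⁻⁴ × 1.13) = −6.46 m/s
|V_g| = √(u_g² + v_g²) = 19.8 m/s

20 m/s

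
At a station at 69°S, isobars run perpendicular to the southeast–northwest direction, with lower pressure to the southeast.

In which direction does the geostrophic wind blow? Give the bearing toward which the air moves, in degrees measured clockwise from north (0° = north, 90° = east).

The pressure-gradient force points toward the southeast (bearing 135°).
Geostrophic balance: in the Southern Hemisphere the Coriolis force deflects motion to the left, so the geostrophic wind blows 90° to the left of the pressure-gradient force (low pressure on the right).
Rotating 135° by 90° counterclockwise gives 045° — the wind blows toward the northeast.

045°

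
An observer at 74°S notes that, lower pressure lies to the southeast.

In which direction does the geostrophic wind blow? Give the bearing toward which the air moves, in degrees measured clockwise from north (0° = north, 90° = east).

The pressure-gradient force points toward the southeast (bearing 135°).
Geostrophic balance: in the Southern Hemisphere the Coriolis force deflects motion to the left, so the geostrophic wind blows 90° to the left of the pressure-gradient force (low pressure on the right).
Rotating 135° by 90° counterclockwise gives 045° — the wind blows toward the northeast.

045°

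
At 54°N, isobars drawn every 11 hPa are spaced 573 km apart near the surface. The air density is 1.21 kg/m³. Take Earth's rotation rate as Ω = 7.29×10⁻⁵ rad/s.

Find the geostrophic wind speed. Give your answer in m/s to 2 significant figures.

13 m/s

Coriolis parameter at 54°N:
f = 2Ω sin φ = 2 × 7.29×10⁻⁵ × sin 54° = 1.18×10⁻⁴ s⁻¹
Pressure gradient: |∂P/∂n| = 1100 Pa / 573000 m = 1.92×10⁻³ Pa/m
Geostrophic balance (pressure-gradient force = Coriolis force):
V_g = (1/(fρ)) |∂P/∂n| = 1.92×10⁻³ / (1.18×10⁻⁴ × 1.21) = 13.5 m/s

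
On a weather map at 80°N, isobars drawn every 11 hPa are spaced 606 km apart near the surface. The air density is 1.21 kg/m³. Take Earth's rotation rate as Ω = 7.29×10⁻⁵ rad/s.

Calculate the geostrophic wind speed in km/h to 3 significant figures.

Coriolis parameter at 80°N:
f = 2Ω sin φ = 2 × 7.29×10⁻⁵ × sin 80° = 1.44×10⁻⁴ s⁻¹
Pressure gradient: |∂P/∂n| = 1100 Pa / 606000 m = 1.82×10⁻³ Pa/m
Geostrophic balance (pressure-gradient force = Coriolis force):
V_g = (1/(fρ)) |∂P/∂n| = 1.82×10⁻³ / (1.44×10⁻⁴ × 1.21) = 10.4 m/s
Converting: 10.4 m/s × 3.6 = 37.6 km/h

37.6 km/h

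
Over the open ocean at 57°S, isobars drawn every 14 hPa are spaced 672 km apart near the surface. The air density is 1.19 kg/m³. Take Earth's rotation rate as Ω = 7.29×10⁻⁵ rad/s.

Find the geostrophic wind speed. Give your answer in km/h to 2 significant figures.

52 km/h

Coriolis parameter at 57°S:
f = 2Ω sin φ = 2 × 7.29×10⁻⁵ × sin 57° = 1.22×10⁻⁴ s⁻¹
Pressure gradient: |∂P/∂n| = 1400 Pa / 672000 m = 2.08×10⁻³ Pa/m
Geostrophic balance (pressure-gradient force = Coriolis force):
V_g = (1/(fρ)) |∂P/∂n| = 2.08×10⁻³ / (1.22×10⁻⁴ × 1.19) = 14.3 m/s
Converting: 14.3 m/s × 3.6 = 52 km/h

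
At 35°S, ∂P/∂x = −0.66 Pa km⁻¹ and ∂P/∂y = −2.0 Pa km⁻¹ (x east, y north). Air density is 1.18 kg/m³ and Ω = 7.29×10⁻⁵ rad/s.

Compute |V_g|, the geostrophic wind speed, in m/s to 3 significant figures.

Coriolis parameter at 35°S:
f = 2Ω sin φ = 2 × 7.29×10⁻⁵ × sin 35° = 8.36×10⁻⁵ s⁻¹
In the Southern Hemisphere f is negative: f = −8.36×10⁻⁵ s⁻¹.
Component geostrophic relations (x east, y north):
u_g = −(1/(fρ)) ∂P/∂y,  v_g = (1/(fρ)) ∂P/∂x
u_g = −(−2.0×10⁻³)/(−8.36×10⁻⁵ × 1.18) = −20.3 m/s;  v_g = (−0.66×10⁻³)/(−8.36×10⁻⁵ × 1.18) = 6.69 m/s
|V_g| = √(u_g² + v_g²) = 21.3 m/s

21.3 m/s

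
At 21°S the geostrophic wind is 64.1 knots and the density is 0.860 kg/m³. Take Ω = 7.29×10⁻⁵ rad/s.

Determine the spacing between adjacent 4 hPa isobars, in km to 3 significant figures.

Coriolis parameter at 21°S:
f = 2Ω sin φ = 2 × 7.29×10⁻⁵ × sin 21° = 5.23×10⁻⁵ s⁻¹
Wind speed in SI: 64.1 knots = 33.0 m/s
Geostrophic balance rearranged: |∂P/∂n| = f ρ V_g
|∂P/∂n| = 5.23×10⁻⁵ × 0.860 × 33.0 = 1.48×10⁻³ Pa/m
Isobar spacing: Δn = ΔP/|∂P/∂n| = 400 Pa / 1.48×10⁻³ Pa/m = 269947 m ≈ 270 km

270 km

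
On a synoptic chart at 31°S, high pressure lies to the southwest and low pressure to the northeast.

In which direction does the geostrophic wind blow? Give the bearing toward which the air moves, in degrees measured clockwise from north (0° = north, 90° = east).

The pressure-gradient force points toward the northeast (bearing 045°).
Geostrophic balance: in the Southern Hemisphere the Coriolis force deflects motion to the left, so the geostrophic wind blows 90° to the left of the pressure-gradient force (low pressure on the right).
Rotating 045° by 90° counterclockwise gives 315° — the wind blows toward the northwest.

315°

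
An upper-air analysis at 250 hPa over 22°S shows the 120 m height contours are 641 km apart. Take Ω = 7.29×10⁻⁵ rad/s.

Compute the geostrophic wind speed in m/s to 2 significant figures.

Coriolis parameter at 22°S:
f = 2Ω sin φ = 2 × 7.29×10⁻⁵ × sin 22° = 5.46×10⁻⁵ s⁻¹
Height gradient: |∂Z/∂n| = 120 m / 641000 m = 1.87×10⁻⁴
On a pressure surface, geostrophic balance gives V_g = (g/f)|∂Z/∂n|:
V_g = 9.81 × 1.87×10⁻⁴ / 5.46×10⁻⁵ = 33.6 m/s

34 m/s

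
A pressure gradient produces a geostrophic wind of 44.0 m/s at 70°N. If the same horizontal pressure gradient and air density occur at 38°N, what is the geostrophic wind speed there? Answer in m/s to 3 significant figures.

67.2 m/s

With the same pressure gradient and density, V_g ∝ 1/f ∝ 1/sin φ.
V₂ = V₁ · sin φ₁ / sin φ₂ = 44.0 × sin 70° / sin 38°
V₂ = 44.0 × 0.9397/0.6157 = 67.2 m/s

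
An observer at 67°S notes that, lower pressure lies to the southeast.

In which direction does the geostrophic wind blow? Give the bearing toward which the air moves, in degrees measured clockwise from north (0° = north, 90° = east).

The pressure-gradient force points toward the southeast (bearing 135°).
Geostrophic balance: in the Southern Hemisphere the Coriolis force deflects motion to the left, so the geostrophic wind blows 90° to the left of the pressure-gradient force (low pressure on the right).
Rotating 135° by 90° counterclockwise gives 045° — the wind blows toward the northeast.

045°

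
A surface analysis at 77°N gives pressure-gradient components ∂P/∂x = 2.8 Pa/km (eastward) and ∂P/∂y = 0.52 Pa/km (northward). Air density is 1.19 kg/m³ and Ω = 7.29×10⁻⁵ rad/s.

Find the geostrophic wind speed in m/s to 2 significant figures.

17 m/s

Coriolis parameter at 77°N:
f = 2Ω sin φ = 2 × 7.29×10⁻⁵ × sin 77° = 1.42×10⁻⁴ s⁻¹
Component geostrophic relations (x east, y north):
u_g = −(1/(fρ)) ∂P/∂y,  v_g = (1/(fρ)) ∂P/∂x
u_g = −(0.52×10⁻³)/(1.42×10⁻⁴ × 1.19) = −3.08 m/s;  v_g = (2.8×10⁻³)/(1.42×10⁻⁴ × 1.19) = 16.6 m/s
|V_g| = √(u_g² + v_g²) = 16.8 m/s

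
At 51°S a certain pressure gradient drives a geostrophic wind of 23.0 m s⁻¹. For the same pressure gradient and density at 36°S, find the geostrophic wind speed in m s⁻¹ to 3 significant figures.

With the same pressure gradient and density, V_g ∝ 1/f ∝ 1/sin φ.
V₂ = V₁ · sin φ₁ / sin φ₂ = 23.0 × sin 51° / sin 36°
V₂ = 23.0 × 0.7771/0.5878 = 30.4 m s⁻¹

30.4 m s⁻¹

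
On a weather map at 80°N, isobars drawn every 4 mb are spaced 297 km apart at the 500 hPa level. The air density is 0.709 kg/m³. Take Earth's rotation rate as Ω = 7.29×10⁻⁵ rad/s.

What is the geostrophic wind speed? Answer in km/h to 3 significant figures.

47.6 km/h

Coriolis parameter at 80°N:
f = 2Ω sin φ = 2 × 7.29×10⁻⁵ × sin 80° = 1.44×10⁻⁴ s⁻¹
Pressure gradient: |∂P/∂n| = 400 Pa / 297000 m = 1.35×10⁻³ Pa/m
Geostrophic balance (pressure-gradient force = Coriolis force):
V_g = (1/(fρ)) |∂P/∂n| = 1.35×10⁻³ / (1.44×10⁻⁴ × 0.709) = 13.2 m/s
Converting: 13.2 m/s × 3.6 = 47.6 km/h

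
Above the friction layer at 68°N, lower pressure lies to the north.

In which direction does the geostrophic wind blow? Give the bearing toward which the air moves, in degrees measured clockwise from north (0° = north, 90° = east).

The pressure-gradient force points toward the north (bearing 000°).
Geostrophic balance: in the Northern Hemisphere the Coriolis force deflects motion to the right, so the geostrophic wind blows 90° to the right of the pressure-gradient force (low pressure on the left).
Rotating 000° by 90° clockwise gives 090° — the wind blows toward the east.

090°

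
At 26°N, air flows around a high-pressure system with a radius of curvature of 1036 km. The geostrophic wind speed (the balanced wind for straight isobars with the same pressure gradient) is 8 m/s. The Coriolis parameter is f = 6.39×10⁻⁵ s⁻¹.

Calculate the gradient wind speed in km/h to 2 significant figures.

Around a high, pressure-gradient force acts outward with centrifugal, so Coriolis balances both:
fV = (1/ρ)|∂P/∂n| + V²/R  →  V² − fR·V + fR·V_g = 0
With fR = 6.39×10⁻⁵ × 1036×10³ m = 66.2 m/s:
V = [fR − √((fR)² − 4 fR V_g)]/2 = [66.2 − √(66.2² − 4×66.2×8)]/2 = 9.31 m/s
Supergeostrophic (V > V_g = 8 m/s), as expected around a high.
Converting: 9.31 m/s × 3.6 = 34 km/h

34 km/h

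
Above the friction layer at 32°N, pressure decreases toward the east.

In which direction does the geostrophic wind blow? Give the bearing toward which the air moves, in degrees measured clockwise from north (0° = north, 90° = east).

180°

The pressure-gradient force points toward the east (bearing 090°).
Geostrophic balance: in the Northern Hemisphere the Coriolis force deflects motion to the right, so the geostrophic wind blows 90° to the right of the pressure-gradient force (low pressure on the left).
Rotating 090° by 90° clockwise gives 180° — the wind blows toward the south.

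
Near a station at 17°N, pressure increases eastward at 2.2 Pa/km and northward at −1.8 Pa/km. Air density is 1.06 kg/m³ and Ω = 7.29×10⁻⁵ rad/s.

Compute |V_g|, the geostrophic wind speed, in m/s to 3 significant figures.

62.9 m/s

Coriolis parameter at 17°N:
f = 2Ω sin φ = 2 × 7.29×10⁻⁵ × sin 17° = 4.26×10⁻⁵ s⁻¹
Component geostrophic relations (x east, y north):
u_g = −(1/(fρ)) ∂P/∂y,  v_g = (1/(fρ)) ∂P/∂x
u_g = −(−1.8×10⁻³)/(4.26×10⁻⁵ × 1.06) = 39.8 m/s;  v_g = (2.2×10⁻³)/(4.26×10⁻⁵ × 1.06) = 48.7 m/s
|V_g| = √(u_g² + v_g²) = 62.9 m/s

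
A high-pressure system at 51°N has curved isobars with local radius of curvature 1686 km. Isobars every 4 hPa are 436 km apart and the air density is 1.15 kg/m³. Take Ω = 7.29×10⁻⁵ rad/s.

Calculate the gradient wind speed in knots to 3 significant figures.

Coriolis parameter at 51°N:
f = 2Ω sin φ = 2 × 7.29×10⁻⁵ × sin 51° = 1.13×10⁻⁴ s⁻¹
Pressure gradient: |∂P/∂n| = 400 Pa / 436000 m = 9.17×10⁻⁴ Pa/m
Geostrophic speed: V_g = |∂P/∂n|/(fρ) = 9.17×10⁻⁴/(1.13×10⁻⁴ × 1.15) = 7.04 m/s
Around a high, pressure-gradient force acts outward with centrifugal, so Coriolis balances both:
fV = (1/ρ)|∂P/∂n| + V²/R  →  V² − fR·V + fR·V_g = 0
With fR = 1.13×10⁻⁴ × 1686×10³ m = 191 m/s:
V = [fR − √((fR)² − 4 fR V_g)]/2 = [191 − √(191² − 4×191×7.04)]/2 = 7.32 m/s
Supergeostrophic (V > V_g = 7.04 m/s), as expected around a high.
Converting: 7.32 m/s × 1.944 = 14.2 knots

14.2 knots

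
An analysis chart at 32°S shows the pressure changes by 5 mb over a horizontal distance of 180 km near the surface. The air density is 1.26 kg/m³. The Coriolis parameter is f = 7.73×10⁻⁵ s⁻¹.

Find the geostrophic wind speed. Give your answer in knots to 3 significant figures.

55.4 knots

Pressure gradient: |∂P/∂n| = 500 Pa / 180000 m = 2.78×10⁻³ Pa/m
Geostrophic balance (pressure-gradient force = Coriolis force):
V_g = (1/(fρ)) |∂P/∂n| = 2.78×10⁻³ / (7.73×10⁻⁵ × 1.26) = 28.5 m/s
Converting: 28.5 m/s × 1.944 = 55.4 knots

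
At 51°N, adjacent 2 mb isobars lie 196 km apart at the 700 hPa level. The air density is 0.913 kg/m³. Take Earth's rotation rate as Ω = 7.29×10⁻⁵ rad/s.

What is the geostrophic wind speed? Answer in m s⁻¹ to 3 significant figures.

9.86 m s⁻¹

Coriolis parameter at 51°N:
f = 2Ω sin φ = 2 × 7.29×10⁻⁵ × sin 51° = 1.13×10⁻⁴ s⁻¹
Pressure gradient: |∂P/∂n| = 200 Pa / 196000 m = 1.02×10⁻³ Pa/m
Geostrophic balance (pressure-gradient force = Coriolis force):
V_g = (1/(fρ)) |∂P/∂n| = 1.02×10⁻³ / (1.13×10⁻⁴ × 0.913) = 9.86 m/s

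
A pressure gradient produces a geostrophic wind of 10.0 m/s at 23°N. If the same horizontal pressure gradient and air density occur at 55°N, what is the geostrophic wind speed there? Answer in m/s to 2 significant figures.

With the same pressure gradient and density, V_g ∝ 1/f ∝ 1/sin φ.
V₂ = V₁ · sin φ₁ / sin φ₂ = 10.0 × sin 23° / sin 55°
V₂ = 10.0 × 0.3907/0.8192 = 4.8 m/s

4.8 m/s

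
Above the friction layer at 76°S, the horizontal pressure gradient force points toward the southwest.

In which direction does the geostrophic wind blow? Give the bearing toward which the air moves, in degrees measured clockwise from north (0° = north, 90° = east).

135°

The pressure-gradient force points toward the southwest (bearing 225°).
Geostrophic balance: in the Southern Hemisphere the Coriolis force deflects motion to the left, so the geostrophic wind blows 90° to the left of the pressure-gradient force (low pressure on the right).
Rotating 225° by 90° counterclockwise gives 135° — the wind blows toward the southeast.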